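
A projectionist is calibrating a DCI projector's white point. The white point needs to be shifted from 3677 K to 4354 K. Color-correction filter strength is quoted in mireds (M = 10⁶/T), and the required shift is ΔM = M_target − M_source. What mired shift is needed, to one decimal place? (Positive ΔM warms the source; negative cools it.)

M_source = 10⁶/3677 = 271.961; M_target = 10⁶/4354 = 229.674.
ΔM = 229.674 − 271.961 = -42.287 → -42.3 mireds, a cooling shift.

-42.3 mireds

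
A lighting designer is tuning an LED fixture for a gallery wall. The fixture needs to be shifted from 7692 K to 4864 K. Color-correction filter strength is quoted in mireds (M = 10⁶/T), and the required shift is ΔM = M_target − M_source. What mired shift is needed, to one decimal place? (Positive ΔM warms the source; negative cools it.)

+75.6 mireds

M_source = 10⁶/7692 = 130.005; M_target = 10⁶/4864 = 205.592.
ΔM = 205.592 − 130.005 = 75.587 → +75.6 mireds, a warming shift.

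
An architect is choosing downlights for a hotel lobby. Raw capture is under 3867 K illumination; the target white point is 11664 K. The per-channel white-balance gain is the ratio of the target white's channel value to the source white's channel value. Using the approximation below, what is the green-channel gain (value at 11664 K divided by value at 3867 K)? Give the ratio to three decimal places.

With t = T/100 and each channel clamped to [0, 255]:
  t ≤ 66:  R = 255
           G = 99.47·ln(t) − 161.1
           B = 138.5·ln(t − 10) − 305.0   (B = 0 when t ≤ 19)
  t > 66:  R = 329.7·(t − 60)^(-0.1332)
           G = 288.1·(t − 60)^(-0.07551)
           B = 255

At 3867 K (t = 38.67):
  G = 99.47·ln 38.67 − 161.1 = 99.47·3.6551 − 161.1 = 202.469.
At 11664 K (t = 116.64):
  G = 288.1·(116.64 − 60)^(-0.07551) = 288.1·56.64^(-0.07551) = 288.1·0.73726 = 212.405.
Gain = 212.405 / 202.469 = 1.0491 → 1.049.

1.049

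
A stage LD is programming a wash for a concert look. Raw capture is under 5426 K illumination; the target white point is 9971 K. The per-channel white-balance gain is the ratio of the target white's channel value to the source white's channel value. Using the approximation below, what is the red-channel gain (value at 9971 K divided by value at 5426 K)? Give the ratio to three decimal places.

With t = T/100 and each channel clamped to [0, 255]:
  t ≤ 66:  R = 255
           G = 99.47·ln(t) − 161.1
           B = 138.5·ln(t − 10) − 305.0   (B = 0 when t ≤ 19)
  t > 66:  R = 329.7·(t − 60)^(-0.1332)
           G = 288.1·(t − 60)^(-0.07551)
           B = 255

At 5426 K (t = 54.26):
  R = 255 by definition for t ≤ 66.
At 9971 K (t = 99.71):
  R = 329.7·(99.71 − 60)^(-0.1332) = 329.7·39.71^(-0.1332) = 329.7·0.61239 = 201.904.
Gain = 201.904 / 255.000 = 0.7918 → 0.792.

0.792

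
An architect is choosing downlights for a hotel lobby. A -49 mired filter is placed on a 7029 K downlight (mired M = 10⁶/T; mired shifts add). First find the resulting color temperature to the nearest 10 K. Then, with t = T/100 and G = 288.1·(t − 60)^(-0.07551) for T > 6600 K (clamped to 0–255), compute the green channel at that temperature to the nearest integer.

M_in = 10⁶/7029 = 142.27; M_out = 142.27 + (-49) = 93.27.
T_out = 10⁶/93.27 = 10721.8 K → 10720 K; t = 107.2.
G = 288.1·(107.2 − 60)^(-0.07551) = 288.1·47.2^(-0.07551) = 288.1·0.74748 = 215.350.
Rounded: 215.

215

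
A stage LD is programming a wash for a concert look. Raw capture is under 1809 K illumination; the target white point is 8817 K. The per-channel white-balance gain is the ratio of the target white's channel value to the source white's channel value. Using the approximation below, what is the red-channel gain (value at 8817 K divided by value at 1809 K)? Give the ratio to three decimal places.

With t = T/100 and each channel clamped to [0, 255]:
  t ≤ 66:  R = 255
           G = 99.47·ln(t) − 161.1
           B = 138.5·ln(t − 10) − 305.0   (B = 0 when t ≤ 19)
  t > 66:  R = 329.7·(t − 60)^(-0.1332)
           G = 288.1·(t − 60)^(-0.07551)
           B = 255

0.829

At 1809 K (t = 18.09):
  R = 255 by definition for t ≤ 66.
At 8817 K (t = 88.17):
  R = 329.7·(88.17 − 60)^(-0.1332) = 329.7·28.17^(-0.1332) = 329.7·0.64104 = 211.352.
Gain = 211.352 / 255.000 = 0.8288 → 0.829.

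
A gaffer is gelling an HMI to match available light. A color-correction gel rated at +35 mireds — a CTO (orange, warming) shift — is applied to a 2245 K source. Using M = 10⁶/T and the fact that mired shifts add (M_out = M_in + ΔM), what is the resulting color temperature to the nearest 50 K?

2100 K

M_in = 10⁶/2245 = 445.43 mireds.
M_out = 445.43 + (+35) = 480.43 mireds.
T_out = 10⁶/480.43 = 2081.5 K → 2100 K.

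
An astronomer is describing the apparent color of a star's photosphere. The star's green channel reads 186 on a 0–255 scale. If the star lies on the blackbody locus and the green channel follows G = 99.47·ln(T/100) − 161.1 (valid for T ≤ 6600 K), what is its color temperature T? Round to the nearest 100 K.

ln t = (186 + 161.1) / 99.47 = 3.4895.
t = e^3.4895 = 32.769.
T = 100·t = 3277 K → 3300 K to the nearest 100 K.

3300 K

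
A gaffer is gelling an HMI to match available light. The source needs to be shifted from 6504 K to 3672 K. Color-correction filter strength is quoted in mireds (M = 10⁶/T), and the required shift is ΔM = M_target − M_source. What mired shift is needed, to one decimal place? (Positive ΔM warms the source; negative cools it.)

M_source = 10⁶/6504 = 153.752; M_target = 10⁶/3672 = 272.331.
ΔM = 272.331 − 153.752 = 118.580 → +118.6 mireds, a warming shift.

+118.6 mireds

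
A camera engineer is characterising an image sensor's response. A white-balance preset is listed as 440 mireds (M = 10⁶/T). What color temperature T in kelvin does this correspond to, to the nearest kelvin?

2273 K

T = 10⁶ / 440 = 2272.73 K → 2273 K.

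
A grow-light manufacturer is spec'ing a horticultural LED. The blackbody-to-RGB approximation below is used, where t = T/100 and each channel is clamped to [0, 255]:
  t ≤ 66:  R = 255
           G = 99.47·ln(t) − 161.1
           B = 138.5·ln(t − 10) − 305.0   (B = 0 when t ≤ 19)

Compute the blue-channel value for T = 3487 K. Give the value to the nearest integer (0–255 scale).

140

t = 3487/100 = 34.87; the t ≤ 66 branch applies.
B = 138.5·ln(34.87 − 10) − 305.0 = 138.5·ln 24.87 − 305.0 = 138.5·3.2137 − 305.0 = 140.092.
Rounded: 140.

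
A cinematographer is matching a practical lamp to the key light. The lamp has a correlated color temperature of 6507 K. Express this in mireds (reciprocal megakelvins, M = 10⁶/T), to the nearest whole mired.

154 mireds

M = 10⁶ / 6507 = 153.681 → 154 mireds.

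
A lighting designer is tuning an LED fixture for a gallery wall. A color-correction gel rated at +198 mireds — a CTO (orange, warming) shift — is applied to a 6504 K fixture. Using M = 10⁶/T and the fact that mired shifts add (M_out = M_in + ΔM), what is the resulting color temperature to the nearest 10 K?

M_in = 10⁶/6504 = 153.75 mireds.
M_out = 153.75 + (+198) = 351.75 mireds.
T_out = 10⁶/351.75 = 2842.9 K → 2840 K.

2840 K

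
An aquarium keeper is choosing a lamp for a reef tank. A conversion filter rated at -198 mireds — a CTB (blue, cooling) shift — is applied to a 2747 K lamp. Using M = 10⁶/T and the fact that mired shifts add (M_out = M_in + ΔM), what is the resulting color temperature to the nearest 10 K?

6020 K

M_in = 10⁶/2747 = 364.03 mireds.
M_out = 364.03 + (-198) = 166.03 mireds.
T_out = 10⁶/166.03 = 6022.9 K → 6020 K.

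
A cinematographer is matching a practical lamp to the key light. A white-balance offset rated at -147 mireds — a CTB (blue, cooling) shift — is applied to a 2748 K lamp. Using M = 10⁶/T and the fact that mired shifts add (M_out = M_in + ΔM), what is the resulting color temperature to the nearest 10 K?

M_in = 10⁶/2748 = 363.90 mireds.
M_out = 363.90 + (-147) = 216.90 mireds.
T_out = 10⁶/216.90 = 4610.4 K → 4610 K.

4610 K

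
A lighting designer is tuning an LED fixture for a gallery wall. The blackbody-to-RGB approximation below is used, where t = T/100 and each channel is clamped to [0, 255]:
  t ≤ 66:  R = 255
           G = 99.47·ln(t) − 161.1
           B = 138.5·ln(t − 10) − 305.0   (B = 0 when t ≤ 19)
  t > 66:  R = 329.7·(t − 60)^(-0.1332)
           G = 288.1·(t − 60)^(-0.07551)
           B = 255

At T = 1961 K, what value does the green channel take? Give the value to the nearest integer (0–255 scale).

135

t = 1961/100 = 19.61; the t ≤ 66 branch applies.
G = 99.47·ln 19.61 − 161.1 = 99.47·2.9760 − 161.1 = 134.927.
Rounded: 135.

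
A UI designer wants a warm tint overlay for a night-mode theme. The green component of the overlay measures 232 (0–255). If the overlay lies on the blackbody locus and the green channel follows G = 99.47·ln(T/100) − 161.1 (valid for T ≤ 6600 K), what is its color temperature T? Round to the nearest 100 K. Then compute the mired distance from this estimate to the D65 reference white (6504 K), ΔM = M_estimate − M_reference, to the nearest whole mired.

ln t = (232 + 161.1) / 99.47 = 3.9519.
t = e^3.9519 = 52.036.
T = 100·t = 5204 K → 5200 K to the nearest 100 K.
M_estimate = 10⁶/5200 = 192.31; M_reference = 10⁶/6504 = 153.75.
ΔM = 192.31 − 153.75 = 38.56 → +39 mireds.

+39 mireds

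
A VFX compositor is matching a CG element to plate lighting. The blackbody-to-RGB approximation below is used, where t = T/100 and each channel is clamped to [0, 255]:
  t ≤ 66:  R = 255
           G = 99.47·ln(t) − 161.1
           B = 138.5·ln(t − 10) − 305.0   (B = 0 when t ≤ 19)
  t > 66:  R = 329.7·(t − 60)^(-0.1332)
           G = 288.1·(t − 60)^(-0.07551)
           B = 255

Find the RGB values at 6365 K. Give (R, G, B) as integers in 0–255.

(255, 252, 247)

t = 6365/100 = 63.65; the t ≤ 66 branch applies.
R = 255 by definition for t ≤ 66.
G = 99.47·ln 63.65 − 161.1 = 99.47·4.1534 − 161.1 = 252.039.
B = 138.5·ln(63.65 − 10) − 305.0 = 138.5·ln 53.65 − 305.0 = 138.5·3.9825 − 305.0 = 246.574.
Rounded: (255, 252, 247).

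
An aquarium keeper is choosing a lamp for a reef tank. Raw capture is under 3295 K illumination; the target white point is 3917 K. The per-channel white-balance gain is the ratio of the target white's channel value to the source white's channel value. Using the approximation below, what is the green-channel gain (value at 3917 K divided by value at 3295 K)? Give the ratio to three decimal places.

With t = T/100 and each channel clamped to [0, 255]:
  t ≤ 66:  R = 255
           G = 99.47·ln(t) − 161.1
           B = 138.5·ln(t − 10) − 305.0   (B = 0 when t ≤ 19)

At 3295 K (t = 32.95):
  G = 99.47·ln 32.95 − 161.1 = 99.47·3.4950 − 161.1 = 186.547.
At 3917 K (t = 39.17):
  G = 99.47·ln 39.17 − 161.1 = 99.47·3.6679 − 161.1 = 203.747.
Gain = 203.747 / 186.547 = 1.0922 → 1.092.

1.092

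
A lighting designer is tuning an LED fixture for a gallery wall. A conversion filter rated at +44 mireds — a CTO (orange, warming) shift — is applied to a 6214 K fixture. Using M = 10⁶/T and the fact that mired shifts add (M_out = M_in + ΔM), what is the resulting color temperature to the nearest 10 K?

4880 K

M_in = 10⁶/6214 = 160.93 mireds.
M_out = 160.93 + (+44) = 204.93 mireds.
T_out = 10⁶/204.93 = 4879.8 K → 4880 K.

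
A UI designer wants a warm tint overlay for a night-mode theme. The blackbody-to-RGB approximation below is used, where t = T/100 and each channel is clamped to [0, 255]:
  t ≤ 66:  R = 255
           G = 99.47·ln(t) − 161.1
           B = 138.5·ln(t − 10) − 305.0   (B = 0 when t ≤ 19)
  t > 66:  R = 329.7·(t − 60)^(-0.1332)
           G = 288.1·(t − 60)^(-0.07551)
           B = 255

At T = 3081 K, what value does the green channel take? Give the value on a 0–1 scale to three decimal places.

t = 3081/100 = 30.81; the t ≤ 66 branch applies.
G = 99.47·ln 30.81 − 161.1 = 99.47·3.4278 − 161.1 = 179.867.
On a 0–1 scale: 179.867/255 = 0.7054 → 0.705.

0.705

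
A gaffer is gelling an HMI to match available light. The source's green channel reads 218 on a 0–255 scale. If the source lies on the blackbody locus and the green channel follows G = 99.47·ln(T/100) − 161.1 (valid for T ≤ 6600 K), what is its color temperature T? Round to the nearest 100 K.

4500 K

ln t = (218 + 161.1) / 99.47 = 3.8112.
t = e^3.8112 = 45.205.
T = 100·t = 4520 K → 4500 K to the nearest 100 K.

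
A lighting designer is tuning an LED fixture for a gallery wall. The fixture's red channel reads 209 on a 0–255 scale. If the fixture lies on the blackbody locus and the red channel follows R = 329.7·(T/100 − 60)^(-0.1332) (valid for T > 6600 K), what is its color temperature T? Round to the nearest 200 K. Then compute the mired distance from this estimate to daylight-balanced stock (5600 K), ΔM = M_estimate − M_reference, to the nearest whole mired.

(t − 60)^(-0.1332) = 209/329.7 = 0.63391.
t − 60 = 0.63391^(1/-0.1332) = 0.63391^(-7.508) = 30.639, so t = 90.639.
T = 100·t = 9064 K → 9000 K to the nearest 200 K.
M_estimate = 10⁶/9000 = 111.11; M_reference = 10⁶/5600 = 178.57.
ΔM = 111.11 − 178.57 = -67.46 → -67 mireds.

-67 mireds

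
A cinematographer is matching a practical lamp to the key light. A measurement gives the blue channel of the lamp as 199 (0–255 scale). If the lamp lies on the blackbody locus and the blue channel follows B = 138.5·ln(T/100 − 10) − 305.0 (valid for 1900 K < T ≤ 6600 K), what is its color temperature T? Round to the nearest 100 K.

4800 K

ln(t − 10) = (199 + 305.0) / 138.5 = 3.6390.
t − 10 = e^3.6390 = 38.053, so t = 48.053.
T = 100·t = 4805 K → 4800 K to the nearest 100 K.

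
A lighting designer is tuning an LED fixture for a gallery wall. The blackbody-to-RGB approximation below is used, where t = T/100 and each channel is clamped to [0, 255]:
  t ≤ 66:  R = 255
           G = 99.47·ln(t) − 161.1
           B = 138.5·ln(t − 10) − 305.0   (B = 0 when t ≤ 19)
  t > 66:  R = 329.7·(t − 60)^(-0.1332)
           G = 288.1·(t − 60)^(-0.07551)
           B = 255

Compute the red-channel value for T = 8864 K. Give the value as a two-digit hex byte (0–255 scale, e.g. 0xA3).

t = 8864/100 = 88.64; the t > 66 branch applies.
R = 329.7·(88.64 − 60)^(-0.1332) = 329.7·28.64^(-0.1332) = 329.7·0.63963 = 210.887.
Rounded: 211; in hex, 0xD3.

0xD3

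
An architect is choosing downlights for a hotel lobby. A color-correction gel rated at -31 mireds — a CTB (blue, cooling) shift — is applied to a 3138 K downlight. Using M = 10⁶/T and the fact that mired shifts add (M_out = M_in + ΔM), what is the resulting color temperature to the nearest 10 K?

M_in = 10⁶/3138 = 318.67 mireds.
M_out = 318.67 + (-31) = 287.67 mireds.
T_out = 10⁶/287.67 = 3476.2 K → 3480 K.

3480 K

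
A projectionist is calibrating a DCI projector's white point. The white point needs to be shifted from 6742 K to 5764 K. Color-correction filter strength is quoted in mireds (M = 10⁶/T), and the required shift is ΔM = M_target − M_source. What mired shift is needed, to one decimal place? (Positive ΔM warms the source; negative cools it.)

M_source = 10⁶/6742 = 148.324; M_target = 10⁶/5764 = 173.491.
ΔM = 173.491 − 148.324 = 25.167 → +25.2 mireds, a warming shift.

+25.2 mireds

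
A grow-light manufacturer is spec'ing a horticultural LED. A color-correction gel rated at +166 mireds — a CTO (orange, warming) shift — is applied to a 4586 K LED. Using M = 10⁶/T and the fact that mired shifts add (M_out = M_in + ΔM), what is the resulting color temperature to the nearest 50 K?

2600 K

M_in = 10⁶/4586 = 218.05 mireds.
M_out = 218.05 + (+166) = 384.05 mireds.
T_out = 10⁶/384.05 = 2603.8 K → 2600 K.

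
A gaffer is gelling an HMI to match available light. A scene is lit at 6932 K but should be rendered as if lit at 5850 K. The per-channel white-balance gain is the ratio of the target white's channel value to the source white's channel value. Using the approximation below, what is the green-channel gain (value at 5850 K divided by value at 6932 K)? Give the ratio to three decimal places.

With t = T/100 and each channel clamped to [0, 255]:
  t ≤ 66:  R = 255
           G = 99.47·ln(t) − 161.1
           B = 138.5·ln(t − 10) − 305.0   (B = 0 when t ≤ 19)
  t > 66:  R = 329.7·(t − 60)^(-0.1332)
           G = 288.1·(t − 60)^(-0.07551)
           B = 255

At 6932 K (t = 69.32):
  G = 288.1·(69.32 − 60)^(-0.07551) = 288.1·9.32^(-0.07551) = 288.1·0.84489 = 243.412.
At 5850 K (t = 58.5):
  G = 99.47·ln 58.5 − 161.1 = 99.47·4.0690 − 161.1 = 243.646.
Gain = 243.646 / 243.412 = 1.0010 → 1.001.

1.001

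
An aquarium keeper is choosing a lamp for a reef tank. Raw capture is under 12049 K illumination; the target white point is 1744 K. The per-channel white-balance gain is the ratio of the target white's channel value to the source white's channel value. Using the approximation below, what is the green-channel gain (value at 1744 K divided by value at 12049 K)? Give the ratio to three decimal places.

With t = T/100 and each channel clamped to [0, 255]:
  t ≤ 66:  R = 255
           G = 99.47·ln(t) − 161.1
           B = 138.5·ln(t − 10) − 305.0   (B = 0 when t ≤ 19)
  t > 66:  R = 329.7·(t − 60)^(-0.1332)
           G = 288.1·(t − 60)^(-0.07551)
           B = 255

At 12049 K (t = 120.49):
  G = 288.1·(120.49 − 60)^(-0.07551) = 288.1·60.49^(-0.07551) = 288.1·0.73361 = 211.353.
At 1744 K (t = 17.44):
  G = 99.47·ln 17.44 − 161.1 = 99.47·2.8588 − 161.1 = 123.261.
Gain = 123.261 / 211.353 = 0.5832 → 0.583.

0.583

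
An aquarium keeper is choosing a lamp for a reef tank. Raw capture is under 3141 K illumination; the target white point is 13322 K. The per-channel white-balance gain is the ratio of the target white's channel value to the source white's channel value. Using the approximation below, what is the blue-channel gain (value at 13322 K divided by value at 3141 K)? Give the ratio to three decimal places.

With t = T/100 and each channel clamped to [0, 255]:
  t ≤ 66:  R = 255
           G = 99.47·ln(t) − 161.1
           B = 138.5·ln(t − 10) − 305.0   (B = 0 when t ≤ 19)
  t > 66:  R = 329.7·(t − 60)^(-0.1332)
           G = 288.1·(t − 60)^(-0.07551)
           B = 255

At 3141 K (t = 31.41):
  B = 138.5·ln(31.41 − 10) − 305.0 = 138.5·ln 21.41 − 305.0 = 138.5·3.0639 − 305.0 = 119.344.
At 13322 K (t = 133.22):
  B = 255 by definition for t > 66.
Gain = 255.000 / 119.344 = 2.1367 → 2.137.

2.137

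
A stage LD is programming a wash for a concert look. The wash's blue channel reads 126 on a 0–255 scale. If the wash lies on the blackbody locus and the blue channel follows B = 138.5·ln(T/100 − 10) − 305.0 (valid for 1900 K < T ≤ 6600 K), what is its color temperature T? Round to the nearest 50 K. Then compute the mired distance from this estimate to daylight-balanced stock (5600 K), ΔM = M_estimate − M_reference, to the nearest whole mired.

+129 mireds

ln(t − 10) = (126 + 305.0) / 138.5 = 3.1119.
t − 10 = e^3.1119 = 22.464, so t = 32.464.
T = 100·t = 3246 K → 3250 K to the nearest 50 K.
M_estimate = 10⁶/3250 = 307.69; M_reference = 10⁶/5600 = 178.57.
ΔM = 307.69 − 178.57 = 129.12 → +129 mireds.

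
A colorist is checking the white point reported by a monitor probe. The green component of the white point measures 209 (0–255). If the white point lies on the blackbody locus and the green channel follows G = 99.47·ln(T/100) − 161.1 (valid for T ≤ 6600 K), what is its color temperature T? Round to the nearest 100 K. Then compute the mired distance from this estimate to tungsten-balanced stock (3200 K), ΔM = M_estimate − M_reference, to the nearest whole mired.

ln t = (209 + 161.1) / 99.47 = 3.7207.
t = e^3.7207 = 41.294.
T = 100·t = 4129 K → 4100 K to the nearest 100 K.
M_estimate = 10⁶/4100 = 243.90; M_reference = 10⁶/3200 = 312.50.
ΔM = 243.90 − 312.50 = -68.60 → -69 mireds.

-69 mireds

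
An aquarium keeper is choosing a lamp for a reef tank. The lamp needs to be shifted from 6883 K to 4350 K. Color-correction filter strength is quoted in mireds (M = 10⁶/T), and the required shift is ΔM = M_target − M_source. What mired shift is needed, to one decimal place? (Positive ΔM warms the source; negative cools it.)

+84.6 mireds

M_source = 10⁶/6883 = 145.285; M_target = 10⁶/4350 = 229.885.
ΔM = 229.885 − 145.285 = 84.600 → +84.6 mireds, a warming shift.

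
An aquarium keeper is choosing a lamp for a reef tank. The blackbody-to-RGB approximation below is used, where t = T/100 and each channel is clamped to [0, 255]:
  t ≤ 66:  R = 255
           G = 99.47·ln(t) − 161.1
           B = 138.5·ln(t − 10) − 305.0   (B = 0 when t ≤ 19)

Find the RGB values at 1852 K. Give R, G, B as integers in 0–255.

t = 1852/100 = 18.52; the t ≤ 66 branch applies.
R = 255 by definition for t ≤ 66.
G = 99.47·ln 18.52 − 161.1 = 99.47·2.9189 − 161.1 = 129.238.
t = 18.52 ≤ 19, so B = 0.
Rounded: (255, 129, 0).

R=255, G=129, B=0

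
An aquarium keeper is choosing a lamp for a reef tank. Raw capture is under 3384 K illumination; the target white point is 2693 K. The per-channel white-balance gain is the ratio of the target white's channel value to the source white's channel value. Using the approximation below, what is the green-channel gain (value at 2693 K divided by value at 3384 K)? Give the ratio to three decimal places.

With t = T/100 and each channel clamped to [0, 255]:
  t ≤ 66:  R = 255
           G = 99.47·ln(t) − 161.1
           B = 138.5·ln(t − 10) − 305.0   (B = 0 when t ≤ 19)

At 3384 K (t = 33.84):
  G = 99.47·ln 33.84 − 161.1 = 99.47·3.5216 − 161.1 = 189.198.
At 2693 K (t = 26.93):
  G = 99.47·ln 26.93 − 161.1 = 99.47·3.2932 − 161.1 = 166.479.
Gain = 166.479 / 189.198 = 0.8799 → 0.880.

0.880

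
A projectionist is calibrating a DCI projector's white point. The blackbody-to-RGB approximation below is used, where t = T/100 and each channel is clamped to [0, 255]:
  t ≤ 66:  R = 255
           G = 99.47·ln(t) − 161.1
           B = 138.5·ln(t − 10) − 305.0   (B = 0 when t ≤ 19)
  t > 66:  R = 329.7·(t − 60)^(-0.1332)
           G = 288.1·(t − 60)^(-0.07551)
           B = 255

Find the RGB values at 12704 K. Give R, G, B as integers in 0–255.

R=188, G=210, B=255

t = 12704/100 = 127.04; the t > 66 branch applies.
R = 329.7·(127.04 − 60)^(-0.1332) = 329.7·67.04^(-0.1332) = 329.7·0.57113 = 188.300.
G = 288.1·(127.04 − 60)^(-0.07551) = 288.1·67.04^(-0.07551) = 288.1·0.72794 = 209.719.
B = 255 by definition for t > 66.
Rounded: (188, 210, 255).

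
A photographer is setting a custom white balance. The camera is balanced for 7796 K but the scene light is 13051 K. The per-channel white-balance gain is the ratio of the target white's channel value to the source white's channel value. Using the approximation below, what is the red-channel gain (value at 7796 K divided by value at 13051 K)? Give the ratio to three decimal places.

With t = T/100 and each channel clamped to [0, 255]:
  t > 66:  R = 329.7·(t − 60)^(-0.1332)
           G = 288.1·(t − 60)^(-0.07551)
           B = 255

At 13051 K (t = 130.51):
  R = 329.7·(130.51 − 60)^(-0.1332) = 329.7·70.51^(-0.1332) = 329.7·0.56730 = 187.039.
At 7796 K (t = 77.96):
  R = 329.7·(77.96 − 60)^(-0.1332) = 329.7·17.96^(-0.1332) = 329.7·0.68065 = 224.412.
Gain = 224.412 / 187.039 = 1.1998 → 1.200.

1.200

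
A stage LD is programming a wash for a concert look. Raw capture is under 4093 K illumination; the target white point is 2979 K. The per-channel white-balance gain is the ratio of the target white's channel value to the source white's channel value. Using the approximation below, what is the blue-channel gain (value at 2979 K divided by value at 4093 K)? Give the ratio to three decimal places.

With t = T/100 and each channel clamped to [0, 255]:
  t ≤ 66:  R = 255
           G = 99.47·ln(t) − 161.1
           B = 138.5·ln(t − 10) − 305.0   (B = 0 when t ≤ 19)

At 4093 K (t = 40.93):
  B = 138.5·ln(40.93 − 10) − 305.0 = 138.5·ln 30.93 − 305.0 = 138.5·3.4317 − 305.0 = 170.294.
At 2979 K (t = 29.79):
  B = 138.5·ln(29.79 − 10) − 305.0 = 138.5·ln 19.79 − 305.0 = 138.5·2.9852 − 305.0 = 108.447.
Gain = 108.447 / 170.294 = 0.6368 → 0.637.

0.637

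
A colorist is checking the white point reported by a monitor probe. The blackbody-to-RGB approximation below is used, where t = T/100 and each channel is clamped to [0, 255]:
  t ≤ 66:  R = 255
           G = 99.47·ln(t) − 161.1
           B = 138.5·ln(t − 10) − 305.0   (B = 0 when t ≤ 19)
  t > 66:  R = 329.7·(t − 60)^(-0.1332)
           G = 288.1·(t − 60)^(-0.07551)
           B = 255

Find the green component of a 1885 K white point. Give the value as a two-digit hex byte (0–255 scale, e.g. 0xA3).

0x83

t = 1885/100 = 18.85; the t ≤ 66 branch applies.
G = 99.47·ln 18.85 − 161.1 = 99.47·2.9365 − 161.1 = 130.995.
Rounded: 131; in hex, 0x83.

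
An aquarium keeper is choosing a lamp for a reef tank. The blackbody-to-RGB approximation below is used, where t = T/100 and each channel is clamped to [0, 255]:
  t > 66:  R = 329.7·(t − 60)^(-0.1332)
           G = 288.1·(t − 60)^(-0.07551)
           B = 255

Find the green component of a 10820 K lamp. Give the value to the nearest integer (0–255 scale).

215

t = 10820/100 = 108.2; the t > 66 branch applies.
G = 288.1·(108.2 − 60)^(-0.07551) = 288.1·48.2^(-0.07551) = 288.1·0.74630 = 215.009.
Rounded: 215.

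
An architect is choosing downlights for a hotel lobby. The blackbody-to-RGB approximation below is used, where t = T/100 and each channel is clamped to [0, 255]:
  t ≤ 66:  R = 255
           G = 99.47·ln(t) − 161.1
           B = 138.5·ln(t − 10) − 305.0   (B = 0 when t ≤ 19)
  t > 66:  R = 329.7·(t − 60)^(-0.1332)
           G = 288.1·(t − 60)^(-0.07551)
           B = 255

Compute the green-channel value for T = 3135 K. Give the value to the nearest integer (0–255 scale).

182

t = 3135/100 = 31.35; the t ≤ 66 branch applies.
G = 99.47·ln 31.35 − 161.1 = 99.47·3.4452 − 161.1 = 181.595.
Rounded: 182.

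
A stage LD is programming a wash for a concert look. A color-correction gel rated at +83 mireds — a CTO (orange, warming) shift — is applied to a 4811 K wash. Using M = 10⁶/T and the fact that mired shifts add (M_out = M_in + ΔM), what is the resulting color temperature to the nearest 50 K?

M_in = 10⁶/4811 = 207.86 mireds.
M_out = 207.86 + (+83) = 290.86 mireds.
T_out = 10⁶/290.86 = 3438.1 K → 3450 K.

3450 K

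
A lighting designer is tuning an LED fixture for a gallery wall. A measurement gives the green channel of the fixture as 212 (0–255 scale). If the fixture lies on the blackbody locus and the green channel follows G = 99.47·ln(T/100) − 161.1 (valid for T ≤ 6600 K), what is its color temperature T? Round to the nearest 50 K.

4250 K

ln t = (212 + 161.1) / 99.47 = 3.7509.
t = e^3.7509 = 42.559.
T = 100·t = 4256 K → 4250 K to the nearest 50 K.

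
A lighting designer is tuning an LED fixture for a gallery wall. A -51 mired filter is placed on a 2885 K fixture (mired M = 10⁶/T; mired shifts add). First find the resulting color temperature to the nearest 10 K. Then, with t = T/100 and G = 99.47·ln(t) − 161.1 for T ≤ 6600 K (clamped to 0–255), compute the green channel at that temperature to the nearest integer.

189

M_in = 10⁶/2885 = 346.62; M_out = 346.62 + (-51) = 295.62.
T_out = 10⁶/295.62 = 3382.7 K → 3380 K; t = 33.8.
G = 99.47·ln 33.8 − 161.1 = 99.47·3.5205 − 161.1 = 189.080.
Rounded: 189.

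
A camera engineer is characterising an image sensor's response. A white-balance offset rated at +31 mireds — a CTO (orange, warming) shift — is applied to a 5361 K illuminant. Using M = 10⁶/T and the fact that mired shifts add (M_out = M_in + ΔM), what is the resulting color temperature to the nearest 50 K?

M_in = 10⁶/5361 = 186.53 mireds.
M_out = 186.53 + (+31) = 217.53 mireds.
T_out = 10⁶/217.53 = 4597.0 K → 4600 K.

4600 K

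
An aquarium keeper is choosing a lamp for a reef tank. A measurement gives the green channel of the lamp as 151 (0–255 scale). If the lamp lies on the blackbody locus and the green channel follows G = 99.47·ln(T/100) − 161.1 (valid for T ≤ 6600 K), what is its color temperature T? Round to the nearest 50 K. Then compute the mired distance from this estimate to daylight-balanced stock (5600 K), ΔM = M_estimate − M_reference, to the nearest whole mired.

ln t = (151 + 161.1) / 99.47 = 3.1376.
t = e^3.1376 = 23.049.
T = 100·t = 2305 K → 2300 K to the nearest 50 K.
M_estimate = 10⁶/2300 = 434.78; M_reference = 10⁶/5600 = 178.57.
ΔM = 434.78 − 178.57 = 256.21 → +256 mireds.

+256 mireds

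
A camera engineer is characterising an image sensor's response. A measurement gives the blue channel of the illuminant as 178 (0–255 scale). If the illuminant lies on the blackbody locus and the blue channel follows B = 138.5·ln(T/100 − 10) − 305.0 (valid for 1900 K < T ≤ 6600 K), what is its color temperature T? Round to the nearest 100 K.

ln(t − 10) = (178 + 305.0) / 138.5 = 3.4874.
t − 10 = e^3.4874 = 32.700, so t = 42.700.
T = 100·t = 4270 K → 4300 K to the nearest 100 K.

4300 K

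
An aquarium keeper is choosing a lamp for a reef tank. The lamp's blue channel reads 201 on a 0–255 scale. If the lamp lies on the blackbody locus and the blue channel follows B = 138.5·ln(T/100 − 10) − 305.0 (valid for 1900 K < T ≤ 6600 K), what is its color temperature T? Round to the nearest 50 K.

4850 K

ln(t − 10) = (201 + 305.0) / 138.5 = 3.6534.
t − 10 = e^3.6534 = 38.607, so t = 48.607.
T = 100·t = 4861 K → 4850 K to the nearest 50 K.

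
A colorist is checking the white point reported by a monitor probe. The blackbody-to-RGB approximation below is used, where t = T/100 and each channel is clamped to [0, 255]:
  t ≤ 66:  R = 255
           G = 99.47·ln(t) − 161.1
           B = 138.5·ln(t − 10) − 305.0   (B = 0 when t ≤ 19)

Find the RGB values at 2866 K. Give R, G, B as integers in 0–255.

t = 2866/100 = 28.66; the t ≤ 66 branch applies.
R = 255 by definition for t ≤ 66.
G = 99.47·ln 28.66 − 161.1 = 99.47·3.3555 − 161.1 = 172.672.
B = 138.5·ln(28.66 − 10) − 305.0 = 138.5·ln 18.66 − 305.0 = 138.5·2.9264 − 305.0 = 100.304.
Rounded: (255, 173, 100).

R=255, G=173, B=100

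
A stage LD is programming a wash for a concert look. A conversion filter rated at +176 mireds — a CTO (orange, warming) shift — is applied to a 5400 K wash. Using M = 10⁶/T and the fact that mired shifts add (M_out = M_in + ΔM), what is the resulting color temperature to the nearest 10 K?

M_in = 10⁶/5400 = 185.19 mireds.
M_out = 185.19 + (+176) = 361.19 mireds.
T_out = 10⁶/361.19 = 2768.7 K → 2770 K.

2770 K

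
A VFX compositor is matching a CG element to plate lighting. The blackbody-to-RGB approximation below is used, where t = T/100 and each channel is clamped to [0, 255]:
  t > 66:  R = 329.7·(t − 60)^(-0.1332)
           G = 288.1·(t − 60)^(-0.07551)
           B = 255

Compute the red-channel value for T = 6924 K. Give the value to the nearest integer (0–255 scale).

t = 6924/100 = 69.24; the t > 66 branch applies.
R = 329.7·(69.24 − 60)^(-0.1332) = 329.7·9.24^(-0.1332) = 329.7·0.74366 = 245.184.
Rounded: 245.

245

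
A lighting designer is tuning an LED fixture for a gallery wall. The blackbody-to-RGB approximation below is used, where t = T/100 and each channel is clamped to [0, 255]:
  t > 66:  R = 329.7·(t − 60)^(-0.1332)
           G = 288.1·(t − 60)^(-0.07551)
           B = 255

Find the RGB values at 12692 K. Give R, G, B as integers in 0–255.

t = 12692/100 = 126.92; the t > 66 branch applies.
R = 329.7·(126.92 − 60)^(-0.1332) = 329.7·66.92^(-0.1332) = 329.7·0.57126 = 188.345.
G = 288.1·(126.92 − 60)^(-0.07551) = 288.1·66.92^(-0.07551) = 288.1·0.72804 = 209.747.
B = 255 by definition for t > 66.
Rounded: (188, 210, 255).

R=188, G=210, B=255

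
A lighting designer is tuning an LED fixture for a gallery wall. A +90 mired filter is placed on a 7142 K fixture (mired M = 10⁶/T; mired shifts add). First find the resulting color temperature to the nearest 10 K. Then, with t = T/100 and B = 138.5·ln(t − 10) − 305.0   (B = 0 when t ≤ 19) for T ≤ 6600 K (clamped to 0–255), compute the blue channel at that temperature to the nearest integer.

181

M_in = 10⁶/7142 = 140.02; M_out = 140.02 + (+90) = 230.02.
T_out = 10⁶/230.02 = 4347.5 K → 4350 K; t = 43.5.
B = 138.5·ln(43.5 − 10) − 305.0 = 138.5·ln 33.5 − 305.0 = 138.5·3.5115 − 305.0 = 181.349.
Rounded: 181.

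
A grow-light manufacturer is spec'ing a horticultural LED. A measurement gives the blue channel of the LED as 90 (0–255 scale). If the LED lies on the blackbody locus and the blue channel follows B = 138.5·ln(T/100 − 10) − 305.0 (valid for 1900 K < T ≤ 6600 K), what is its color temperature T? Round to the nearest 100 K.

2700 K

ln(t − 10) = (90 + 305.0) / 138.5 = 2.8520.
t − 10 = e^2.8520 = 17.322, so t = 27.322.
T = 100·t = 2732 K → 2700 K to the nearest 100 K.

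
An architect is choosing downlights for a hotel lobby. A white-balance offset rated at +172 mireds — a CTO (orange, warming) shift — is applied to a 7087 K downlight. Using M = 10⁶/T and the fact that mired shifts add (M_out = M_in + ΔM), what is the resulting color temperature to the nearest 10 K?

3190 K

M_in = 10⁶/7087 = 141.10 mireds.
M_out = 141.10 + (+172) = 313.10 mireds.
T_out = 10⁶/313.10 = 3193.8 K → 3190 K.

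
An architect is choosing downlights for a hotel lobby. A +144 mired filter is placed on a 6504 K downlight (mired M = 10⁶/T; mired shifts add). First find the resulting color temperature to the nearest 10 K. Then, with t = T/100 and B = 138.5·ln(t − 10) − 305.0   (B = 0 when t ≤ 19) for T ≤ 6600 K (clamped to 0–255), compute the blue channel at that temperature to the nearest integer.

133

M_in = 10⁶/6504 = 153.75; M_out = 153.75 + (+144) = 297.75.
T_out = 10⁶/297.75 = 3358.5 K → 3360 K; t = 33.6.
B = 138.5·ln(33.6 − 10) − 305.0 = 138.5·ln 23.6 − 305.0 = 138.5·3.1612 − 305.0 = 132.833.
Rounded: 133.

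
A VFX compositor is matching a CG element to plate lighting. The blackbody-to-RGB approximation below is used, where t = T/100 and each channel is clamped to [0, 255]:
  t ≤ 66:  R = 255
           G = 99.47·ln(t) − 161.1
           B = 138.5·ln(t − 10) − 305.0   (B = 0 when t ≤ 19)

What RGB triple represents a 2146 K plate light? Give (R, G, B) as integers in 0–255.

t = 2146/100 = 21.46; the t ≤ 66 branch applies.
R = 255 by definition for t ≤ 66.
G = 99.47·ln 21.46 − 161.1 = 99.47·3.0662 − 161.1 = 143.894.
B = 138.5·ln(21.46 − 10) − 305.0 = 138.5·ln 11.46 − 305.0 = 138.5·2.4389 − 305.0 = 32.782.
Rounded: (255, 144, 33).

(255, 144, 33)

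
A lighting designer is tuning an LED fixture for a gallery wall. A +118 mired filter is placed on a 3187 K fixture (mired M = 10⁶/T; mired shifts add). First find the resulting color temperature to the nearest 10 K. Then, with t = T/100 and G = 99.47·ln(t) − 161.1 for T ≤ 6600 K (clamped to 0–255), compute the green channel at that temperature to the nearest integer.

M_in = 10⁶/3187 = 313.77; M_out = 313.77 + (+118) = 431.77.
T_out = 10⁶/431.77 = 2316.0 K → 2320 K; t = 23.2.
G = 99.47·ln 23.2 − 161.1 = 99.47·3.1442 − 161.1 = 151.649.
Rounded: 152.

152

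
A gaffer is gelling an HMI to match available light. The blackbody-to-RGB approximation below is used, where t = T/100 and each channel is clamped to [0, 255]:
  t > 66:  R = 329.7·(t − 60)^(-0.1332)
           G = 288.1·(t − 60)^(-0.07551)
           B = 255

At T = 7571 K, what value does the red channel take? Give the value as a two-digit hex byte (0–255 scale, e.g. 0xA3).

t = 7571/100 = 75.71; the t > 66 branch applies.
R = 329.7·(75.71 − 60)^(-0.1332) = 329.7·15.71^(-0.1332) = 329.7·0.69290 = 228.448.
Rounded: 228; in hex, 0xE4.

0xE4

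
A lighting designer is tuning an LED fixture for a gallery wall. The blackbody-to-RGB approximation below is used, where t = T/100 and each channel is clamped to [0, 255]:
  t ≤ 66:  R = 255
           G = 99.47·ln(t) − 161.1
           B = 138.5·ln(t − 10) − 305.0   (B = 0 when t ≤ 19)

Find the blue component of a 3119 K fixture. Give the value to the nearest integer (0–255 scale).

t = 3119/100 = 31.19; the t ≤ 66 branch applies.
B = 138.5·ln(31.19 − 10) − 305.0 = 138.5·ln 21.19 − 305.0 = 138.5·3.0535 − 305.0 = 117.914.
Rounded: 118.

118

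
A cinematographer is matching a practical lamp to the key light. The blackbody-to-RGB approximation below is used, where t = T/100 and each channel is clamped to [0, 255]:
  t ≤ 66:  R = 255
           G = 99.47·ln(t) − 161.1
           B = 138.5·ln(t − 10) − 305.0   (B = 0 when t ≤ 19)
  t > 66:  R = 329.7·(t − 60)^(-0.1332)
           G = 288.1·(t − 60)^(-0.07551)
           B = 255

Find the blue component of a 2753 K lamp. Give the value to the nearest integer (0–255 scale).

92

t = 2753/100 = 27.53; the t ≤ 66 branch applies.
B = 138.5·ln(27.53 − 10) − 305.0 = 138.5·ln 17.53 − 305.0 = 138.5·2.8639 − 305.0 = 91.652.
Rounded: 92.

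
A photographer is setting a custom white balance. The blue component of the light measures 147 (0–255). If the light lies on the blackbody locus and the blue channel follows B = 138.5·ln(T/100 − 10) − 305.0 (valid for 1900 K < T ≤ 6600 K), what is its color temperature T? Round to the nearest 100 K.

ln(t − 10) = (147 + 305.0) / 138.5 = 3.2635.
t − 10 = e^3.2635 = 26.142, so t = 36.142.
T = 100·t = 3614 K → 3600 K to the nearest 100 K.

3600 K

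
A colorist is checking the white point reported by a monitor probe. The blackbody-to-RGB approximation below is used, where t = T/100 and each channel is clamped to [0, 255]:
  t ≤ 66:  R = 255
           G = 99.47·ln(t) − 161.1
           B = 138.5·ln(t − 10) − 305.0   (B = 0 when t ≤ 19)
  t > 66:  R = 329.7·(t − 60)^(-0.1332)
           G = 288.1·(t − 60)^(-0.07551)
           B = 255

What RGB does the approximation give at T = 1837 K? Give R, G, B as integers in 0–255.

R=255, G=128, B=0

t = 1837/100 = 18.37; the t ≤ 66 branch applies.
R = 255 by definition for t ≤ 66.
G = 99.47·ln 18.37 − 161.1 = 99.47·2.9107 − 161.1 = 128.429.
t = 18.37 ≤ 19, so B = 0.
Rounded: (255, 128, 0).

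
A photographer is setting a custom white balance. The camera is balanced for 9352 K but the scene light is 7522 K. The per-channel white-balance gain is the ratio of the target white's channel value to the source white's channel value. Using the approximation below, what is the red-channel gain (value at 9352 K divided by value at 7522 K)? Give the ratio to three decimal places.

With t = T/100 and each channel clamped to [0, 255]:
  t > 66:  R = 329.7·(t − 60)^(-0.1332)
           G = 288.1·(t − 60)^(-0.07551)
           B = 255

At 7522 K (t = 75.22):
  R = 329.7·(75.22 − 60)^(-0.1332) = 329.7·15.22^(-0.1332) = 329.7·0.69583 = 229.415.
At 9352 K (t = 93.52):
  R = 329.7·(93.52 − 60)^(-0.1332) = 329.7·33.52^(-0.1332) = 329.7·0.62637 = 206.514.
Gain = 206.514 / 229.415 = 0.9002 → 0.900.

0.900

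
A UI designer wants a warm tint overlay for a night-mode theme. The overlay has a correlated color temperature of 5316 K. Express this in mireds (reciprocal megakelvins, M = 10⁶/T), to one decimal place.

M = 10⁶ / 5316 = 188.111 → 188.1 mireds.

188.1 mireds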